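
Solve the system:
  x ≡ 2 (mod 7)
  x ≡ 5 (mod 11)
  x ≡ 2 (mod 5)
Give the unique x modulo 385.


Moduli 7, 11, 5 are pairwise coprime; by CRT there is a unique solution modulo M = 7 · 11 · 5 = 385.
Solve pairwise, accumulating the modulus:
  Start with x ≡ 2 (mod 7).
  Combine with x ≡ 5 (mod 11): since gcd(7, 11) = 1, we get a unique residue mod 77.
    Write x = 2 + 7·t and substitute into x ≡ 5 (mod 11): 7·t ≡ 5 − 2 = 3 (mod 11).
    The inverse of 7 mod 11 is 8 (since 7·8 = 56 = 5·11 + 1), so t ≡ 8·3 = 24 ≡ 2 (mod 11).
    Then x = 2 + 7·2 = 16, valid modulo lcm(7, 11) = 77: x ≡ 16 (mod 77).
  Combine with x ≡ 2 (mod 5): since gcd(77, 5) = 1, we get a unique residue mod 385.
    Write x = 16 + 77·t and substitute into x ≡ 2 (mod 5): 77·t ≡ 2 − 16 = -14 (mod 5).
    Reduce coefficients mod 5: 2·t ≡ 1 (mod 5).
    The inverse of 2 mod 5 is 3 (since 2·3 = 6 = 1·5 + 1), so t ≡ 3·1 = 3 ≡ 3 (mod 5).
    Then x = 16 + 77·3 = 247, valid modulo lcm(77, 5) = 385: x ≡ 247 (mod 385).
Verify: 247 mod 7 = 2 ✓, 247 mod 11 = 5 ✓, 247 mod 5 = 2 ✓.

x ≡ 247 (mod 385).


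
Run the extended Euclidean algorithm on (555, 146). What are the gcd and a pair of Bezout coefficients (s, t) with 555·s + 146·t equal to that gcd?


Euclidean algorithm on (555, 146) — divide until remainder is 0:
  555 = 3 · 146 + 117
  146 = 1 · 117 + 29
  117 = 4 · 29 + 1
  29 = 29 · 1 + 0
gcd(555, 146) = 1.
Track Bezout coefficients alongside the remainders: start with r₀ = 555 = a·1 + b·0 (s = 1, t = 0) and r₁ = 146 = a·0 + b·1 (s = 0, t = 1); each new remainder r_{k+1} = r_{k-1} − q_k·r_k inherits s_{k+1} = s_{k-1} − q_k·s_k, t_{k+1} = t_{k-1} − q_k·t_k, so r_k = a·s_k + b·t_k at every step:
  q = 3: r = 117, s = 1 − 3·0 = 1, t = 0 − 3·1 = -3  (check: 555·1 + 146·(-3) = 117)
  q = 1: r = 29, s = 0 − 1·1 = -1, t = 1 − 1·(-3) = 4  (check: 555·(-1) + 146·4 = 29)
  q = 4: r = 1, s = 1 − 4·(-1) = 5, t = -3 − 4·4 = -19  (check: 555·5 + 146·(-19) = 1)
The row with r = 1 (the gcd) gives the Bezout coefficients s = 5, t = -19.
Result: 555 · (5) + 146 · (-19) = 1.

gcd(555, 146) = 1; s = 5, t = -19 (check: 555·5 + 146·(-19) = 1).


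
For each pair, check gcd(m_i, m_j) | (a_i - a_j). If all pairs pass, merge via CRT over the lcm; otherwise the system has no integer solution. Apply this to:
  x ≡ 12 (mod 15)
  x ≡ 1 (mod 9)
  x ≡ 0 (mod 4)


Moduli 15, 9, 4 are not pairwise coprime, so CRT works modulo lcm(m_i) when all pairwise compatibility conditions hold.
Pairwise compatibility: gcd(m_i, m_j) must divide a_i - a_j for every pair.
Merge one congruence at a time:
  Start: x ≡ 12 (mod 15).
  Combine with x ≡ 1 (mod 9): gcd(15, 9) = 3, and 1 - 12 = -11 is NOT divisible by 3.
    ⇒ system is inconsistent (no integer solution).

No solution (the system is inconsistent).


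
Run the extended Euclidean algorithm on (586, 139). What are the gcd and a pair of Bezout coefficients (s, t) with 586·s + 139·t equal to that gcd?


Euclidean algorithm on (586, 139) — divide until remainder is 0:
  586 = 4 · 139 + 30
  139 = 4 · 30 + 19
  30 = 1 · 19 + 11
  19 = 1 · 11 + 8
  11 = 1 · 8 + 3
  8 = 2 · 3 + 2
  3 = 1 · 2 + 1
  2 = 2 · 1 + 0
gcd(586, 139) = 1.
Track Bezout coefficients alongside the remainders: start with r₀ = 586 = a·1 + b·0 (s = 1, t = 0) and r₁ = 139 = a·0 + b·1 (s = 0, t = 1); each new remainder r_{k+1} = r_{k-1} − q_k·r_k inherits s_{k+1} = s_{k-1} − q_k·s_k, t_{k+1} = t_{k-1} − q_k·t_k, so r_k = a·s_k + b·t_k at every step:
  q = 4: r = 30, s = 1 − 4·0 = 1, t = 0 − 4·1 = -4  (check: 586·1 + 139·(-4) = 30)
  q = 4: r = 19, s = 0 − 4·1 = -4, t = 1 − 4·(-4) = 17  (check: 586·(-4) + 139·17 = 19)
  q = 1: r = 11, s = 1 − 1·(-4) = 5, t = -4 − 1·17 = -21  (check: 586·5 + 139·(-21) = 11)
  q = 1: r = 8, s = -4 − 1·5 = -9, t = 17 − 1·(-21) = 38  (check: 586·(-9) + 139·38 = 8)
  q = 1: r = 3, s = 5 − 1·(-9) = 14, t = -21 − 1·38 = -59  (check: 586·14 + 139·(-59) = 3)
  q = 2: r = 2, s = -9 − 2·14 = -37, t = 38 − 2·(-59) = 156  (check: 586·(-37) + 139·156 = 2)
  q = 1: r = 1, s = 14 − 1·(-37) = 51, t = -59 − 1·156 = -215  (check: 586·51 + 139·(-215) = 1)
The row with r = 1 (the gcd) gives the Bezout coefficients s = 51, t = -215.
Result: 586 · (51) + 139 · (-215) = 1.

gcd(586, 139) = 1; s = 51, t = -215 (check: 586·51 + 139·(-215) = 1).


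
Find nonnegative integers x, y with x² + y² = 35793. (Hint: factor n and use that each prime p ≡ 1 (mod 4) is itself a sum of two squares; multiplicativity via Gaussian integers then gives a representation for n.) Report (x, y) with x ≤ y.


Step 1: Factor n = 35793 = 3^2 · 41 · 97.
Step 2: Check the mod-4 condition on each prime factor: 3 ≡ 3 (mod 4), exponent 2 (must be even); 41 ≡ 1 (mod 4), exponent 1; 97 ≡ 1 (mod 4), exponent 1.
All primes ≡ 3 (mod 4) appear to even exponent (or don't appear), so by the two-squares theorem n IS expressible as a sum of two squares.
Step 3: Build a representation. Group n = k² · m with k = 3 and m = 41 · 97 = 3977 (a product of primes ≡ 1 (mod 4)); a representation of m scales to one of n via (k·x)² + (k·y)² = k²(x² + y²). Each prime p ≡ 1 (mod 4) is itself a sum of two squares; find a² by testing p − a² for a perfect square:
  41: 41 − 1² = 40, 41 − 2² = 37, 41 − 3² = 32, 41 − 4² = 25 = 5² ⇒ 41 = 4² + 5².
  97: 97 − 1² = 96, 97 − 2² = 93, 97 − 3² = 88, 97 − 4² = 81 = 9² ⇒ 97 = 4² + 9².
  Combine using the Brahmagupta–Fibonacci identity (a² + b²)(c² + d²) = (ac − bd)² + (ad + bc)² = (ac + bd)² + (ad − bc)²:
  41 · 97 = 3977: from (4² + 5²)(4² + 9²), take (4·4 − 5·9, 4·9 + 5·4) = (16 − 45, 36 + 20) = (-29, 56); dropping signs (only squares matter) gives (29, 56); check 29² + 56² = 841 + 3136 = 3977 ✓.
  Scale by k = 3: (3·29, 3·56) = (87, 168).
Step 4: Order so x ≤ y and verify: 87² + 168² = 7569 + 28224 = 35793 = n. ✓

n = 35793 = 87² + 168² (one valid representation with x ≤ y).


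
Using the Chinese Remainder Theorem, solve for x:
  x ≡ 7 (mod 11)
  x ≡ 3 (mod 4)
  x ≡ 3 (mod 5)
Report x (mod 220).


Moduli 11, 4, 5 are pairwise coprime; by CRT there is a unique solution modulo M = 11 · 4 · 5 = 220.
Solve pairwise, accumulating the modulus:
  Start with x ≡ 7 (mod 11).
  Combine with x ≡ 3 (mod 4): since gcd(11, 4) = 1, we get a unique residue mod 44.
    Write x = 7 + 11·t and substitute into x ≡ 3 (mod 4): 11·t ≡ 3 − 7 = -4 (mod 4).
    Reduce coefficients mod 4: 3·t ≡ 0 (mod 4).
    The inverse of 3 mod 4 is 3 (since 3·3 = 9 = 2·4 + 1), so t ≡ 3·0 = 0 ≡ 0 (mod 4).
    Then x = 7 + 11·0 = 7, valid modulo lcm(11, 4) = 44: x ≡ 7 (mod 44).
  Combine with x ≡ 3 (mod 5): since gcd(44, 5) = 1, we get a unique residue mod 220.
    Write x = 7 + 44·t and substitute into x ≡ 3 (mod 5): 44·t ≡ 3 − 7 = -4 (mod 5).
    Reduce coefficients mod 5: 4·t ≡ 1 (mod 5).
    The inverse of 4 mod 5 is 4 (since 4·4 = 16 = 3·5 + 1), so t ≡ 4·1 = 4 ≡ 4 (mod 5).
    Then x = 7 + 44·4 = 183, valid modulo lcm(44, 5) = 220: x ≡ 183 (mod 220).
Verify: 183 mod 11 = 7 ✓, 183 mod 4 = 3 ✓, 183 mod 5 = 3 ✓.

x ≡ 183 (mod 220).


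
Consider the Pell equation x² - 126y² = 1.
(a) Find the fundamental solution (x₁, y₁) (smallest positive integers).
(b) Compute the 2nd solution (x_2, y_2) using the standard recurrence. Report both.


Step 1: Find the fundamental solution (x₁, y₁) of x² - 126y² = 1.
  Expand √126 as a continued fraction. a₀ = ⌊√126⌋ = 11; iterate m_{k+1} = d_k·a_k − m_k, d_{k+1} = (126 − m_{k+1}²)/d_k, a_{k+1} = ⌊(a₀ + m_{k+1})/d_{k+1}⌋ (starting m₀ = 0, d₀ = 1), with convergents p_k = a_k·p_{k-1} + p_{k-2}, q_k = a_k·q_{k-1} + q_{k-2} (p₋₁ = 1, q₋₁ = 0):
  k = 0: a₀ = 11; p₀/q₀ = 11/1; p₀² − 126·q₀² = 121 − 126 = -5.
  k = 1: m = 11, d = 5, a = ⌊(11 + 11)/5⌋ = 4; p/q = (4·11 + 1)/(4·1 + 0) = 45/4; p² − 126·q² = 2025 − 2016 = 9.
  k = 2: m = 9, d = 9, a = ⌊(11 + 9)/9⌋ = 2; p/q = (2·45 + 11)/(2·4 + 1) = 101/9; p² − 126·q² = 10201 − 10206 = -5.
  k = 3: m = 9, d = 5, a = ⌊(11 + 9)/5⌋ = 4; p/q = (4·101 + 45)/(4·9 + 4) = 449/40; p² − 126·q² = 201601 − 201600 = 1.
  The first convergent with p² − 126·q² = 1 gives the fundamental solution (x₁, y₁) = (449, 40).
Step 2: Apply the recurrence (x_{n+1}, y_{n+1}) = (x₁x_n + 126y₁y_n, x₁y_n + y₁x_n) repeatedly.
  From (x_1, y_1) = (449, 40): x_2 = 449·449 + 126·40·40 = 403201; y_2 = 449·40 + 40·449 = 35920.
Step 3: Verify x_2² - 126·y_2² = 162571046401 - 162571046400 = 1 (should be 1). ✓

(x_1, y_1) = (449, 40); (x_2, y_2) = (403201, 35920).


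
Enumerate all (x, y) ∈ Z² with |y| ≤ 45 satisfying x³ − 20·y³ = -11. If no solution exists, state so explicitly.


The equation is x³ - 20y³ = -11. For fixed y, x³ = 20·y³ − 11, so a solution requires the RHS to be a perfect cube.
Strategy: iterate y from -45 to 45, compute RHS = 20·y³ − 11, and check whether it is a (positive or negative) perfect cube.
Check small values of y:
  y = 0: RHS = -11 is not a perfect cube.
  y = 1: RHS = 9 is not a perfect cube.
  y = -1: RHS = -31 is not a perfect cube.
  y = 2: RHS = 149 is not a perfect cube.
  y = -2: RHS = -171 is not a perfect cube.
  y = 3: RHS = 529 is not a perfect cube.
  y = -3: RHS = -551 is not a perfect cube.
Continuing the search up to |y| = 45 finds no solutions either.
No (x, y) in the scanned range satisfies the equation.

No integer solutions with |y| ≤ 45.


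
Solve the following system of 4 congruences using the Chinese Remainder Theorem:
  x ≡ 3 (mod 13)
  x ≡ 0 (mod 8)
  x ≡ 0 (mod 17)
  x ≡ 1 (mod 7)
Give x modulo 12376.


Product of moduli M = 13 · 8 · 17 · 7 = 12376.
Merge one congruence at a time:
  Start: x ≡ 3 (mod 13).
  Combine with x ≡ 0 (mod 8); new modulus lcm = 104.
    Write x = 3 + 13·t and substitute into x ≡ 0 (mod 8): 13·t ≡ 0 − 3 = -3 (mod 8).
    Reduce coefficients mod 8: 5·t ≡ 5 (mod 8).
    The inverse of 5 mod 8 is 5 (since 5·5 = 25 = 3·8 + 1), so t ≡ 5·5 = 25 ≡ 1 (mod 8).
    Then x = 3 + 13·1 = 16, valid modulo lcm(13, 8) = 104: x ≡ 16 (mod 104).
  Combine with x ≡ 0 (mod 17); new modulus lcm = 1768.
    Write x = 16 + 104·t and substitute into x ≡ 0 (mod 17): 104·t ≡ 0 − 16 = -16 (mod 17).
    Reduce coefficients mod 17: 2·t ≡ 1 (mod 17).
    The inverse of 2 mod 17 is 9 (since 2·9 = 18 = 1·17 + 1), so t ≡ 9·1 = 9 ≡ 9 (mod 17).
    Then x = 16 + 104·9 = 952, valid modulo lcm(104, 17) = 1768: x ≡ 952 (mod 1768).
  Combine with x ≡ 1 (mod 7); new modulus lcm = 12376.
    Write x = 952 + 1768·t and substitute into x ≡ 1 (mod 7): 1768·t ≡ 1 − 952 = -951 (mod 7).
    Reduce coefficients mod 7: 4·t ≡ 1 (mod 7).
    The inverse of 4 mod 7 is 2 (since 4·2 = 8 = 1·7 + 1), so t ≡ 2·1 = 2 ≡ 2 (mod 7).
    Then x = 952 + 1768·2 = 4488, valid modulo lcm(1768, 7) = 12376: x ≡ 4488 (mod 12376).
Verify against each original: 4488 mod 13 = 3, 4488 mod 8 = 0, 4488 mod 17 = 0, 4488 mod 7 = 1.

x ≡ 4488 (mod 12376).


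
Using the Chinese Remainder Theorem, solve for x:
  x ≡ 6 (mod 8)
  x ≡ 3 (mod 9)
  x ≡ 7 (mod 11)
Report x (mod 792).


Moduli 8, 9, 11 are pairwise coprime; by CRT there is a unique solution modulo M = 8 · 9 · 11 = 792.
Solve pairwise, accumulating the modulus:
  Start with x ≡ 6 (mod 8).
  Combine with x ≡ 3 (mod 9): since gcd(8, 9) = 1, we get a unique residue mod 72.
    Write x = 6 + 8·t and substitute into x ≡ 3 (mod 9): 8·t ≡ 3 − 6 = -3 (mod 9).
    Reduce coefficients mod 9: 8·t ≡ 6 (mod 9).
    The inverse of 8 mod 9 is 8 (since 8·8 = 64 = 7·9 + 1), so t ≡ 8·6 = 48 ≡ 3 (mod 9).
    Then x = 6 + 8·3 = 30, valid modulo lcm(8, 9) = 72: x ≡ 30 (mod 72).
  Combine with x ≡ 7 (mod 11): since gcd(72, 11) = 1, we get a unique residue mod 792.
    Write x = 30 + 72·t and substitute into x ≡ 7 (mod 11): 72·t ≡ 7 − 30 = -23 (mod 11).
    Reduce coefficients mod 11: 6·t ≡ 10 (mod 11).
    The inverse of 6 mod 11 is 2 (since 6·2 = 12 = 1·11 + 1), so t ≡ 2·10 = 20 ≡ 9 (mod 11).
    Then x = 30 + 72·9 = 678, valid modulo lcm(72, 11) = 792: x ≡ 678 (mod 792).
Verify: 678 mod 8 = 6 ✓, 678 mod 9 = 3 ✓, 678 mod 11 = 7 ✓.

x ≡ 678 (mod 792).


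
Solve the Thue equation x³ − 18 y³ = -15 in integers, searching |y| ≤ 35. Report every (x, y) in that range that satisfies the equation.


The equation is x³ - 18y³ = -15. For fixed y, x³ = 18·y³ − 15, so a solution requires the RHS to be a perfect cube.
Strategy: iterate y from -35 to 35, compute RHS = 18·y³ − 15, and check whether it is a (positive or negative) perfect cube.
Check small values of y:
  y = 0: RHS = -15 is not a perfect cube.
  y = 1: RHS = 3 is not a perfect cube.
  y = -1: RHS = -33 is not a perfect cube.
  y = 2: RHS = 129 is not a perfect cube.
  y = -2: RHS = -159 is not a perfect cube.
  y = 3: RHS = 471 is not a perfect cube.
  y = -3: RHS = -501 is not a perfect cube.
Continuing the search up to |y| = 35 finds no solutions either.
No (x, y) in the scanned range satisfies the equation.

No integer solutions with |y| ≤ 35.


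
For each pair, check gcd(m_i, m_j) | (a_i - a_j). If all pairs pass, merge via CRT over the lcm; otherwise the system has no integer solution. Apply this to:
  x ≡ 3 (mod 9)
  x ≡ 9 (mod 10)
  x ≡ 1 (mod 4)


Moduli 9, 10, 4 are not pairwise coprime, so CRT works modulo lcm(m_i) when all pairwise compatibility conditions hold.
Pairwise compatibility: gcd(m_i, m_j) must divide a_i - a_j for every pair.
Merge one congruence at a time:
  Start: x ≡ 3 (mod 9).
  Combine with x ≡ 9 (mod 10): gcd(9, 10) = 1; 9 - 3 = 6, which IS divisible by 1, so compatible.
    Write x = 3 + 9·t and substitute into x ≡ 9 (mod 10): 9·t ≡ 9 − 3 = 6 (mod 10).
    The inverse of 9 mod 10 is 9 (since 9·9 = 81 = 8·10 + 1), so t ≡ 9·6 = 54 ≡ 4 (mod 10).
    Then x = 3 + 9·4 = 39, valid modulo lcm(9, 10) = 90: x ≡ 39 (mod 90).
  Combine with x ≡ 1 (mod 4): gcd(90, 4) = 2; 1 - 39 = -38, which IS divisible by 2, so compatible.
    Write x = 39 + 90·t and substitute into x ≡ 1 (mod 4): 90·t ≡ 1 − 39 = -38 (mod 4).
    Divide the congruence (and modulus) by g = 2: 45·t ≡ -19 (mod 2).
    Reduce coefficients mod 2: 1·t ≡ 1 (mod 2).
    So t ≡ 1 (mod 2).
    Then x = 39 + 90·1 = 129, valid modulo lcm(90, 4) = 180: x ≡ 129 (mod 180).
Verify: 129 mod 9 = 3, 129 mod 10 = 9, 129 mod 4 = 1.

x ≡ 129 (mod 180).


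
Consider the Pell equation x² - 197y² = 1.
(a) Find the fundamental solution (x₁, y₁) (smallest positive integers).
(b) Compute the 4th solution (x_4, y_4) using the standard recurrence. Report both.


Step 1: Find the fundamental solution (x₁, y₁) of x² - 197y² = 1.
  Expand √197 as a continued fraction. a₀ = ⌊√197⌋ = 14; iterate m_{k+1} = d_k·a_k − m_k, d_{k+1} = (197 − m_{k+1}²)/d_k, a_{k+1} = ⌊(a₀ + m_{k+1})/d_{k+1}⌋ (starting m₀ = 0, d₀ = 1), with convergents p_k = a_k·p_{k-1} + p_{k-2}, q_k = a_k·q_{k-1} + q_{k-2} (p₋₁ = 1, q₋₁ = 0):
  k = 0: a₀ = 14; p₀/q₀ = 14/1; p₀² − 197·q₀² = 196 − 197 = -1.
  k = 1: m = 14, d = 1, a = ⌊(14 + 14)/1⌋ = 28; p/q = (28·14 + 1)/(28·1 + 0) = 393/28; p² − 197·q² = 154449 − 154448 = 1.
  The first convergent with p² − 197·q² = 1 gives the fundamental solution (x₁, y₁) = (393, 28).
Step 2: Apply the recurrence (x_{n+1}, y_{n+1}) = (x₁x_n + 197y₁y_n, x₁y_n + y₁x_n) repeatedly.
  From (x_1, y_1) = (393, 28): x_2 = 393·393 + 197·28·28 = 308897; y_2 = 393·28 + 28·393 = 22008.
  From (x_2, y_2) = (308897, 22008): x_3 = 393·308897 + 197·28·22008 = 242792649; y_3 = 393·22008 + 28·308897 = 17298260.
  From (x_3, y_3) = (242792649, 17298260): x_4 = 393·242792649 + 197·28·17298260 = 190834713217; y_4 = 393·17298260 + 28·242792649 = 13596410352.
Step 3: Verify x_4² - 197·y_4² = 36417887768614634489089 - 36417887768614634489088 = 1 (should be 1). ✓

(x_1, y_1) = (393, 28); (x_4, y_4) = (190834713217, 13596410352).


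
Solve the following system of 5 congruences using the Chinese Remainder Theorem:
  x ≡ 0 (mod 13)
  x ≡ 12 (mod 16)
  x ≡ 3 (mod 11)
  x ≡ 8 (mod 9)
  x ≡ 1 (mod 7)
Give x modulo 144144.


Product of moduli M = 13 · 16 · 11 · 9 · 7 = 144144.
Merge one congruence at a time:
  Start: x ≡ 0 (mod 13).
  Combine with x ≡ 12 (mod 16); new modulus lcm = 208.
    Write x = 0 + 13·t and substitute into x ≡ 12 (mod 16): 13·t ≡ 12 − 0 = 12 (mod 16).
    The inverse of 13 mod 16 is 5 (since 13·5 = 65 = 4·16 + 1), so t ≡ 5·12 = 60 ≡ 12 (mod 16).
    Then x = 0 + 13·12 = 156, valid modulo lcm(13, 16) = 208: x ≡ 156 (mod 208).
  Combine with x ≡ 3 (mod 11); new modulus lcm = 2288.
    Write x = 156 + 208·t and substitute into x ≡ 3 (mod 11): 208·t ≡ 3 − 156 = -153 (mod 11).
    Reduce coefficients mod 11: 10·t ≡ 1 (mod 11).
    The inverse of 10 mod 11 is 10 (since 10·10 = 100 = 9·11 + 1), so t ≡ 10·1 = 10 ≡ 10 (mod 11).
    Then x = 156 + 208·10 = 2236, valid modulo lcm(208, 11) = 2288: x ≡ 2236 (mod 2288).
  Combine with x ≡ 8 (mod 9); new modulus lcm = 20592.
    Write x = 2236 + 2288·t and substitute into x ≡ 8 (mod 9): 2288·t ≡ 8 − 2236 = -2228 (mod 9).
    Reduce coefficients mod 9: 2·t ≡ 4 (mod 9).
    The inverse of 2 mod 9 is 5 (since 2·5 = 10 = 1·9 + 1), so t ≡ 5·4 = 20 ≡ 2 (mod 9).
    Then x = 2236 + 2288·2 = 6812, valid modulo lcm(2288, 9) = 20592: x ≡ 6812 (mod 20592).
  Combine with x ≡ 1 (mod 7); new modulus lcm = 144144.
    Write x = 6812 + 20592·t and substitute into x ≡ 1 (mod 7): 20592·t ≡ 1 − 6812 = -6811 (mod 7).
    Reduce coefficients mod 7: 5·t ≡ 0 (mod 7).
    The inverse of 5 mod 7 is 3 (since 5·3 = 15 = 2·7 + 1), so t ≡ 3·0 = 0 ≡ 0 (mod 7).
    Then x = 6812 + 20592·0 = 6812, valid modulo lcm(20592, 7) = 144144: x ≡ 6812 (mod 144144).
Verify against each original: 6812 mod 13 = 0, 6812 mod 16 = 12, 6812 mod 11 = 3, 6812 mod 9 = 8, 6812 mod 7 = 1.

x ≡ 6812 (mod 144144).


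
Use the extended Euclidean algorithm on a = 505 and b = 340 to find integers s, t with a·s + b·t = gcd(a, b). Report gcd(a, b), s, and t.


Euclidean algorithm on (505, 340) — divide until remainder is 0:
  505 = 1 · 340 + 165
  340 = 2 · 165 + 10
  165 = 16 · 10 + 5
  10 = 2 · 5 + 0
gcd(505, 340) = 5.
Track Bezout coefficients alongside the remainders: start with r₀ = 505 = a·1 + b·0 (s = 1, t = 0) and r₁ = 340 = a·0 + b·1 (s = 0, t = 1); each new remainder r_{k+1} = r_{k-1} − q_k·r_k inherits s_{k+1} = s_{k-1} − q_k·s_k, t_{k+1} = t_{k-1} − q_k·t_k, so r_k = a·s_k + b·t_k at every step:
  q = 1: r = 165, s = 1 − 1·0 = 1, t = 0 − 1·1 = -1  (check: 505·1 + 340·(-1) = 165)
  q = 2: r = 10, s = 0 − 2·1 = -2, t = 1 − 2·(-1) = 3  (check: 505·(-2) + 340·3 = 10)
  q = 16: r = 5, s = 1 − 16·(-2) = 33, t = -1 − 16·3 = -49  (check: 505·33 + 340·(-49) = 5)
The row with r = 5 (the gcd) gives the Bezout coefficients s = 33, t = -49.
Result: 505 · (33) + 340 · (-49) = 5.

gcd(505, 340) = 5; s = 33, t = -49 (check: 505·33 + 340·(-49) = 5).


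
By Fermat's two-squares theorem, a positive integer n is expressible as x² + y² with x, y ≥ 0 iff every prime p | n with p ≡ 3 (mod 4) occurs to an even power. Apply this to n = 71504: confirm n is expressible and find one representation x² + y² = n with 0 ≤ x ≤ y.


Step 1: Factor n = 71504 = 2^4 · 41 · 109.
Step 2: Check the mod-4 condition on each prime factor: 2 = 2 (special); 41 ≡ 1 (mod 4), exponent 1; 109 ≡ 1 (mod 4), exponent 1.
All primes ≡ 3 (mod 4) appear to even exponent (or don't appear), so by the two-squares theorem n IS expressible as a sum of two squares.
Step 3: Build a representation. Group n = k² · m with k = 4 and m = 41 · 109 = 4469 (a product of primes ≡ 1 (mod 4)); a representation of m scales to one of n via (k·x)² + (k·y)² = k²(x² + y²). Each prime p ≡ 1 (mod 4) is itself a sum of two squares; find a² by testing p − a² for a perfect square:
  41: 41 − 1² = 40, 41 − 2² = 37, 41 − 3² = 32, 41 − 4² = 25 = 5² ⇒ 41 = 4² + 5².
  109: 109 − 1² = 108, 109 − 2² = 105, 109 − 3² = 100 = 10² ⇒ 109 = 3² + 10².
  Combine using the Brahmagupta–Fibonacci identity (a² + b²)(c² + d²) = (ac − bd)² + (ad + bc)² = (ac + bd)² + (ad − bc)²:
  41 · 109 = 4469: from (4² + 5²)(3² + 10²), take (4·3 − 5·10, 4·10 + 5·3) = (12 − 50, 40 + 15) = (-38, 55); dropping signs (only squares matter) gives (38, 55); check 38² + 55² = 1444 + 3025 = 4469 ✓.
  Scale by k = 4: (4·38, 4·55) = (152, 220).
Step 4: Order so x ≤ y and verify: 152² + 220² = 23104 + 48400 = 71504 = n. ✓

n = 71504 = 152² + 220² (one valid representation with x ≤ y).


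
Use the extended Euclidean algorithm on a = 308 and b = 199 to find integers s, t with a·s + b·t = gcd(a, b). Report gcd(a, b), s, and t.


Euclidean algorithm on (308, 199) — divide until remainder is 0:
  308 = 1 · 199 + 109
  199 = 1 · 109 + 90
  109 = 1 · 90 + 19
  90 = 4 · 19 + 14
  19 = 1 · 14 + 5
  14 = 2 · 5 + 4
  5 = 1 · 4 + 1
  4 = 4 · 1 + 0
gcd(308, 199) = 1.
Track Bezout coefficients alongside the remainders: start with r₀ = 308 = a·1 + b·0 (s = 1, t = 0) and r₁ = 199 = a·0 + b·1 (s = 0, t = 1); each new remainder r_{k+1} = r_{k-1} − q_k·r_k inherits s_{k+1} = s_{k-1} − q_k·s_k, t_{k+1} = t_{k-1} − q_k·t_k, so r_k = a·s_k + b·t_k at every step:
  q = 1: r = 109, s = 1 − 1·0 = 1, t = 0 − 1·1 = -1  (check: 308·1 + 199·(-1) = 109)
  q = 1: r = 90, s = 0 − 1·1 = -1, t = 1 − 1·(-1) = 2  (check: 308·(-1) + 199·2 = 90)
  q = 1: r = 19, s = 1 − 1·(-1) = 2, t = -1 − 1·2 = -3  (check: 308·2 + 199·(-3) = 19)
  q = 4: r = 14, s = -1 − 4·2 = -9, t = 2 − 4·(-3) = 14  (check: 308·(-9) + 199·14 = 14)
  q = 1: r = 5, s = 2 − 1·(-9) = 11, t = -3 − 1·14 = -17  (check: 308·11 + 199·(-17) = 5)
  q = 2: r = 4, s = -9 − 2·11 = -31, t = 14 − 2·(-17) = 48  (check: 308·(-31) + 199·48 = 4)
  q = 1: r = 1, s = 11 − 1·(-31) = 42, t = -17 − 1·48 = -65  (check: 308·42 + 199·(-65) = 1)
The row with r = 1 (the gcd) gives the Bezout coefficients s = 42, t = -65.
Result: 308 · (42) + 199 · (-65) = 1.

gcd(308, 199) = 1; s = 42, t = -65 (check: 308·42 + 199·(-65) = 1).


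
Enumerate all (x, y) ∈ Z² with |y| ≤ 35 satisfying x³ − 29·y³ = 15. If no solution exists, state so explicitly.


The equation is x³ - 29y³ = 15. For fixed y, x³ = 29·y³ + 15, so a solution requires the RHS to be a perfect cube.
Strategy: iterate y from -35 to 35, compute RHS = 29·y³ + 15, and check whether it is a (positive or negative) perfect cube.
Check small values of y:
  y = 0: RHS = 15 is not a perfect cube.
  y = 1: RHS = 44 is not a perfect cube.
  y = -1: RHS = -14 is not a perfect cube.
  y = 2: RHS = 247 is not a perfect cube.
  y = -2: RHS = -217 is not a perfect cube.
  y = 3: RHS = 798 is not a perfect cube.
  y = -3: RHS = -768 is not a perfect cube.
Continuing the search up to |y| = 35 finds no solutions either.
No (x, y) in the scanned range satisfies the equation.

No integer solutions with |y| ≤ 35.


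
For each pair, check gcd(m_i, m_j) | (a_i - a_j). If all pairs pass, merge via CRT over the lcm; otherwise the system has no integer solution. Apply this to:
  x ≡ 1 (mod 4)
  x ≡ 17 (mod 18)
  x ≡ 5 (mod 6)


Moduli 4, 18, 6 are not pairwise coprime, so CRT works modulo lcm(m_i) when all pairwise compatibility conditions hold.
Pairwise compatibility: gcd(m_i, m_j) must divide a_i - a_j for every pair.
Merge one congruence at a time:
  Start: x ≡ 1 (mod 4).
  Combine with x ≡ 17 (mod 18): gcd(4, 18) = 2; 17 - 1 = 16, which IS divisible by 2, so compatible.
    Write x = 1 + 4·t and substitute into x ≡ 17 (mod 18): 4·t ≡ 17 − 1 = 16 (mod 18).
    Divide the congruence (and modulus) by g = 2: 2·t ≡ 8 (mod 9).
    The inverse of 2 mod 9 is 5 (since 2·5 = 10 = 1·9 + 1), so t ≡ 5·8 = 40 ≡ 4 (mod 9).
    Then x = 1 + 4·4 = 17, valid modulo lcm(4, 18) = 36: x ≡ 17 (mod 36).
  Combine with x ≡ 5 (mod 6): gcd(36, 6) = 6; 5 - 17 = -12, which IS divisible by 6, so compatible.
    Write x = 17 + 36·t and substitute into x ≡ 5 (mod 6): 36·t ≡ 5 − 17 = -12 (mod 6).
    Divide the congruence (and modulus) by g = 6: 6·t ≡ -2 (mod 1).
    Modulo 1 every t works; take t = 0.
    Then x = 17 + 36·0 = 17, valid modulo lcm(36, 6) = 36: x ≡ 17 (mod 36).
Verify: 17 mod 4 = 1, 17 mod 18 = 17, 17 mod 6 = 5.

x ≡ 17 (mod 36).


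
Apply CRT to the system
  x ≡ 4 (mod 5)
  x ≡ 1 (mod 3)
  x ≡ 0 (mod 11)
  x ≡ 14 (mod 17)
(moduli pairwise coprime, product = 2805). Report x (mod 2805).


Product of moduli M = 5 · 3 · 11 · 17 = 2805.
Merge one congruence at a time:
  Start: x ≡ 4 (mod 5).
  Combine with x ≡ 1 (mod 3); new modulus lcm = 15.
    Write x = 4 + 5·t and substitute into x ≡ 1 (mod 3): 5·t ≡ 1 − 4 = -3 (mod 3).
    Reduce coefficients mod 3: 2·t ≡ 0 (mod 3).
    The inverse of 2 mod 3 is 2 (since 2·2 = 4 = 1·3 + 1), so t ≡ 2·0 = 0 ≡ 0 (mod 3).
    Then x = 4 + 5·0 = 4, valid modulo lcm(5, 3) = 15: x ≡ 4 (mod 15).
  Combine with x ≡ 0 (mod 11); new modulus lcm = 165.
    Write x = 4 + 15·t and substitute into x ≡ 0 (mod 11): 15·t ≡ 0 − 4 = -4 (mod 11).
    Reduce coefficients mod 11: 4·t ≡ 7 (mod 11).
    The inverse of 4 mod 11 is 3 (since 4·3 = 12 = 1·11 + 1), so t ≡ 3·7 = 21 ≡ 10 (mod 11).
    Then x = 4 + 15·10 = 154, valid modulo lcm(15, 11) = 165: x ≡ 154 (mod 165).
  Combine with x ≡ 14 (mod 17); new modulus lcm = 2805.
    Write x = 154 + 165·t and substitute into x ≡ 14 (mod 17): 165·t ≡ 14 − 154 = -140 (mod 17).
    Reduce coefficients mod 17: 12·t ≡ 13 (mod 17).
    The inverse of 12 mod 17 is 10 (since 12·10 = 120 = 7·17 + 1), so t ≡ 10·13 = 130 ≡ 11 (mod 17).
    Then x = 154 + 165·11 = 1969, valid modulo lcm(165, 17) = 2805: x ≡ 1969 (mod 2805).
Verify against each original: 1969 mod 5 = 4, 1969 mod 3 = 1, 1969 mod 11 = 0, 1969 mod 17 = 14.

x ≡ 1969 (mod 2805).


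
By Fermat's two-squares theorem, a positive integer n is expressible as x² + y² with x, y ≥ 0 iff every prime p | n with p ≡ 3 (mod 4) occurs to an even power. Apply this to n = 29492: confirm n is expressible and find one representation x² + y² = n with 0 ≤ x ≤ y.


Step 1: Factor n = 29492 = 2^2 · 73 · 101.
Step 2: Check the mod-4 condition on each prime factor: 2 = 2 (special); 73 ≡ 1 (mod 4), exponent 1; 101 ≡ 1 (mod 4), exponent 1.
All primes ≡ 3 (mod 4) appear to even exponent (or don't appear), so by the two-squares theorem n IS expressible as a sum of two squares.
Step 3: Build a representation. Group n = k² · m with k = 2 and m = 73 · 101 = 7373 (a product of primes ≡ 1 (mod 4)); a representation of m scales to one of n via (k·x)² + (k·y)² = k²(x² + y²). Each prime p ≡ 1 (mod 4) is itself a sum of two squares; find a² by testing p − a² for a perfect square:
  73: 73 − 1² = 72, 73 − 2² = 69, 73 − 3² = 64 = 8² ⇒ 73 = 3² + 8².
  101: 101 − 1² = 100 = 10² ⇒ 101 = 1² + 10².
  Combine using the Brahmagupta–Fibonacci identity (a² + b²)(c² + d²) = (ac − bd)² + (ad + bc)² = (ac + bd)² + (ad − bc)²:
  73 · 101 = 7373: from (3² + 8²)(1² + 10²), take (3·1 − 8·10, 3·10 + 8·1) = (3 − 80, 30 + 8) = (-77, 38); dropping signs (only squares matter) gives (77, 38); check 77² + 38² = 5929 + 1444 = 7373 ✓.
  Scale by k = 2: (2·77, 2·38) = (154, 76).
Step 4: Order so x ≤ y and verify: 76² + 154² = 5776 + 23716 = 29492 = n. ✓

n = 29492 = 76² + 154² (one valid representation with x ≤ y).


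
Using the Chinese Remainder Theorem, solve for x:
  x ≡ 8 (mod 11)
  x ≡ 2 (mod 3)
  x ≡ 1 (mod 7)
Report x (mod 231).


Moduli 11, 3, 7 are pairwise coprime; by CRT there is a unique solution modulo M = 11 · 3 · 7 = 231.
Solve pairwise, accumulating the modulus:
  Start with x ≡ 8 (mod 11).
  Combine with x ≡ 2 (mod 3): since gcd(11, 3) = 1, we get a unique residue mod 33.
    Write x = 8 + 11·t and substitute into x ≡ 2 (mod 3): 11·t ≡ 2 − 8 = -6 (mod 3).
    Reduce coefficients mod 3: 2·t ≡ 0 (mod 3).
    The inverse of 2 mod 3 is 2 (since 2·2 = 4 = 1·3 + 1), so t ≡ 2·0 = 0 ≡ 0 (mod 3).
    Then x = 8 + 11·0 = 8, valid modulo lcm(11, 3) = 33: x ≡ 8 (mod 33).
  Combine with x ≡ 1 (mod 7): since gcd(33, 7) = 1, we get a unique residue mod 231.
    Write x = 8 + 33·t and substitute into x ≡ 1 (mod 7): 33·t ≡ 1 − 8 = -7 (mod 7).
    Reduce coefficients mod 7: 5·t ≡ 0 (mod 7).
    The inverse of 5 mod 7 is 3 (since 5·3 = 15 = 2·7 + 1), so t ≡ 3·0 = 0 ≡ 0 (mod 7).
    Then x = 8 + 33·0 = 8, valid modulo lcm(33, 7) = 231: x ≡ 8 (mod 231).
Verify: 8 mod 11 = 8 ✓, 8 mod 3 = 2 ✓, 8 mod 7 = 1 ✓.

x ≡ 8 (mod 231).


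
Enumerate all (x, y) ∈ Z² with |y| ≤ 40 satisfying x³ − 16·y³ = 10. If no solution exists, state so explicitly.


The equation is x³ - 16y³ = 10. For fixed y, x³ = 16·y³ + 10, so a solution requires the RHS to be a perfect cube.
Strategy: iterate y from -40 to 40, compute RHS = 16·y³ + 10, and check whether it is a (positive or negative) perfect cube.
Check small values of y:
  y = 0: RHS = 10 is not a perfect cube.
  y = 1: RHS = 26 is not a perfect cube.
  y = -1: RHS = -6 is not a perfect cube.
  y = 2: RHS = 138 is not a perfect cube.
  y = -2: RHS = -118 is not a perfect cube.
  y = 3: RHS = 442 is not a perfect cube.
  y = -3: RHS = -422 is not a perfect cube.
Continuing the search up to |y| = 40 finds no solutions either.
No (x, y) in the scanned range satisfies the equation.

No integer solutions with |y| ≤ 40.


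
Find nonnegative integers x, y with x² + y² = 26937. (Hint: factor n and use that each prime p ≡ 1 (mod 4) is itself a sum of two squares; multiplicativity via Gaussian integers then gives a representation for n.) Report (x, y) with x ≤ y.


Step 1: Factor n = 26937 = 3^2 · 41 · 73.
Step 2: Check the mod-4 condition on each prime factor: 3 ≡ 3 (mod 4), exponent 2 (must be even); 41 ≡ 1 (mod 4), exponent 1; 73 ≡ 1 (mod 4), exponent 1.
All primes ≡ 3 (mod 4) appear to even exponent (or don't appear), so by the two-squares theorem n IS expressible as a sum of two squares.
Step 3: Build a representation. Group n = k² · m with k = 3 and m = 41 · 73 = 2993 (a product of primes ≡ 1 (mod 4)); a representation of m scales to one of n via (k·x)² + (k·y)² = k²(x² + y²). Each prime p ≡ 1 (mod 4) is itself a sum of two squares; find a² by testing p − a² for a perfect square:
  41: 41 − 1² = 40, 41 − 2² = 37, 41 − 3² = 32, 41 − 4² = 25 = 5² ⇒ 41 = 4² + 5².
  73: 73 − 1² = 72, 73 − 2² = 69, 73 − 3² = 64 = 8² ⇒ 73 = 3² + 8².
  Combine using the Brahmagupta–Fibonacci identity (a² + b²)(c² + d²) = (ac − bd)² + (ad + bc)² = (ac + bd)² + (ad − bc)²:
  41 · 73 = 2993: from (4² + 5²)(3² + 8²), take (4·3 − 5·8, 4·8 + 5·3) = (12 − 40, 32 + 15) = (-28, 47); dropping signs (only squares matter) gives (28, 47); check 28² + 47² = 784 + 2209 = 2993 ✓.
  Scale by k = 3: (3·28, 3·47) = (84, 141).
Step 4: Order so x ≤ y and verify: 84² + 141² = 7056 + 19881 = 26937 = n. ✓

n = 26937 = 84² + 141² (one valid representation with x ≤ y).


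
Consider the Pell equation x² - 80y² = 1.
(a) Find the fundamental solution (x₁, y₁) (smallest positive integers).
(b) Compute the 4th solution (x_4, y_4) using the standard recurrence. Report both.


Step 1: Find the fundamental solution (x₁, y₁) of x² - 80y² = 1.
  Expand √80 as a continued fraction. a₀ = ⌊√80⌋ = 8; iterate m_{k+1} = d_k·a_k − m_k, d_{k+1} = (80 − m_{k+1}²)/d_k, a_{k+1} = ⌊(a₀ + m_{k+1})/d_{k+1}⌋ (starting m₀ = 0, d₀ = 1), with convergents p_k = a_k·p_{k-1} + p_{k-2}, q_k = a_k·q_{k-1} + q_{k-2} (p₋₁ = 1, q₋₁ = 0):
  k = 0: a₀ = 8; p₀/q₀ = 8/1; p₀² − 80·q₀² = 64 − 80 = -16.
  k = 1: m = 8, d = 16, a = ⌊(8 + 8)/16⌋ = 1; p/q = (1·8 + 1)/(1·1 + 0) = 9/1; p² − 80·q² = 81 − 80 = 1.
  The first convergent with p² − 80·q² = 1 gives the fundamental solution (x₁, y₁) = (9, 1).
Step 2: Apply the recurrence (x_{n+1}, y_{n+1}) = (x₁x_n + 80y₁y_n, x₁y_n + y₁x_n) repeatedly.
  From (x_1, y_1) = (9, 1): x_2 = 9·9 + 80·1·1 = 161; y_2 = 9·1 + 1·9 = 18.
  From (x_2, y_2) = (161, 18): x_3 = 9·161 + 80·1·18 = 2889; y_3 = 9·18 + 1·161 = 323.
  From (x_3, y_3) = (2889, 323): x_4 = 9·2889 + 80·1·323 = 51841; y_4 = 9·323 + 1·2889 = 5796.
Step 3: Verify x_4² - 80·y_4² = 2687489281 - 2687489280 = 1 (should be 1). ✓

(x_1, y_1) = (9, 1); (x_4, y_4) = (51841, 5796).


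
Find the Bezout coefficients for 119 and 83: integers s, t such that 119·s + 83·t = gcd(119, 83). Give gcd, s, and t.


Euclidean algorithm on (119, 83) — divide until remainder is 0:
  119 = 1 · 83 + 36
  83 = 2 · 36 + 11
  36 = 3 · 11 + 3
  11 = 3 · 3 + 2
  3 = 1 · 2 + 1
  2 = 2 · 1 + 0
gcd(119, 83) = 1.
Track Bezout coefficients alongside the remainders: start with r₀ = 119 = a·1 + b·0 (s = 1, t = 0) and r₁ = 83 = a·0 + b·1 (s = 0, t = 1); each new remainder r_{k+1} = r_{k-1} − q_k·r_k inherits s_{k+1} = s_{k-1} − q_k·s_k, t_{k+1} = t_{k-1} − q_k·t_k, so r_k = a·s_k + b·t_k at every step:
  q = 1: r = 36, s = 1 − 1·0 = 1, t = 0 − 1·1 = -1  (check: 119·1 + 83·(-1) = 36)
  q = 2: r = 11, s = 0 − 2·1 = -2, t = 1 − 2·(-1) = 3  (check: 119·(-2) + 83·3 = 11)
  q = 3: r = 3, s = 1 − 3·(-2) = 7, t = -1 − 3·3 = -10  (check: 119·7 + 83·(-10) = 3)
  q = 3: r = 2, s = -2 − 3·7 = -23, t = 3 − 3·(-10) = 33  (check: 119·(-23) + 83·33 = 2)
  q = 1: r = 1, s = 7 − 1·(-23) = 30, t = -10 − 1·33 = -43  (check: 119·30 + 83·(-43) = 1)
The row with r = 1 (the gcd) gives the Bezout coefficients s = 30, t = -43.
Result: 119 · (30) + 83 · (-43) = 1.

gcd(119, 83) = 1; s = 30, t = -43 (check: 119·30 + 83·(-43) = 1).


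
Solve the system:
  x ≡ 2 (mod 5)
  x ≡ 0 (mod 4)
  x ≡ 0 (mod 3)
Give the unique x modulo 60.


Moduli 5, 4, 3 are pairwise coprime; by CRT there is a unique solution modulo M = 5 · 4 · 3 = 60.
Solve pairwise, accumulating the modulus:
  Start with x ≡ 2 (mod 5).
  Combine with x ≡ 0 (mod 4): since gcd(5, 4) = 1, we get a unique residue mod 20.
    Write x = 2 + 5·t and substitute into x ≡ 0 (mod 4): 5·t ≡ 0 − 2 = -2 (mod 4).
    Reduce coefficients mod 4: 1·t ≡ 2 (mod 4).
    So t ≡ 2 (mod 4).
    Then x = 2 + 5·2 = 12, valid modulo lcm(5, 4) = 20: x ≡ 12 (mod 20).
  Combine with x ≡ 0 (mod 3): since gcd(20, 3) = 1, we get a unique residue mod 60.
    Write x = 12 + 20·t and substitute into x ≡ 0 (mod 3): 20·t ≡ 0 − 12 = -12 (mod 3).
    Reduce coefficients mod 3: 2·t ≡ 0 (mod 3).
    The inverse of 2 mod 3 is 2 (since 2·2 = 4 = 1·3 + 1), so t ≡ 2·0 = 0 ≡ 0 (mod 3).
    Then x = 12 + 20·0 = 12, valid modulo lcm(20, 3) = 60: x ≡ 12 (mod 60).
Verify: 12 mod 5 = 2 ✓, 12 mod 4 = 0 ✓, 12 mod 3 = 0 ✓.

x ≡ 12 (mod 60).


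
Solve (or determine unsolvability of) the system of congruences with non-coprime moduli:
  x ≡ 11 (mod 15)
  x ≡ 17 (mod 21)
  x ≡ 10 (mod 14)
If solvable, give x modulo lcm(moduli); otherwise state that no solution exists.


Moduli 15, 21, 14 are not pairwise coprime, so CRT works modulo lcm(m_i) when all pairwise compatibility conditions hold.
Pairwise compatibility: gcd(m_i, m_j) must divide a_i - a_j for every pair.
Merge one congruence at a time:
  Start: x ≡ 11 (mod 15).
  Combine with x ≡ 17 (mod 21): gcd(15, 21) = 3; 17 - 11 = 6, which IS divisible by 3, so compatible.
    Write x = 11 + 15·t and substitute into x ≡ 17 (mod 21): 15·t ≡ 17 − 11 = 6 (mod 21).
    Divide the congruence (and modulus) by g = 3: 5·t ≡ 2 (mod 7).
    The inverse of 5 mod 7 is 3 (since 5·3 = 15 = 2·7 + 1), so t ≡ 3·2 = 6 ≡ 6 (mod 7).
    Then x = 11 + 15·6 = 101, valid modulo lcm(15, 21) = 105: x ≡ 101 (mod 105).
  Combine with x ≡ 10 (mod 14): gcd(105, 14) = 7; 10 - 101 = -91, which IS divisible by 7, so compatible.
    Write x = 101 + 105·t and substitute into x ≡ 10 (mod 14): 105·t ≡ 10 − 101 = -91 (mod 14).
    Divide the congruence (and modulus) by g = 7: 15·t ≡ -13 (mod 2).
    Reduce coefficients mod 2: 1·t ≡ 1 (mod 2).
    So t ≡ 1 (mod 2).
    Then x = 101 + 105·1 = 206, valid modulo lcm(105, 14) = 210: x ≡ 206 (mod 210).
Verify: 206 mod 15 = 11, 206 mod 21 = 17, 206 mod 14 = 10.

x ≡ 206 (mod 210).


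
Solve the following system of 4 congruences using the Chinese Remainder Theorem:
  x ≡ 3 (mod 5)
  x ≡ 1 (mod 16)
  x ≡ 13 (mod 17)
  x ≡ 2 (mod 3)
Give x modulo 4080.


Product of moduli M = 5 · 16 · 17 · 3 = 4080.
Merge one congruence at a time:
  Start: x ≡ 3 (mod 5).
  Combine with x ≡ 1 (mod 16); new modulus lcm = 80.
    Write x = 3 + 5·t and substitute into x ≡ 1 (mod 16): 5·t ≡ 1 − 3 = -2 (mod 16).
    Reduce coefficients mod 16: 5·t ≡ 14 (mod 16).
    The inverse of 5 mod 16 is 13 (since 5·13 = 65 = 4·16 + 1), so t ≡ 13·14 = 182 ≡ 6 (mod 16).
    Then x = 3 + 5·6 = 33, valid modulo lcm(5, 16) = 80: x ≡ 33 (mod 80).
  Combine with x ≡ 13 (mod 17); new modulus lcm = 1360.
    Write x = 33 + 80·t and substitute into x ≡ 13 (mod 17): 80·t ≡ 13 − 33 = -20 (mod 17).
    Reduce coefficients mod 17: 12·t ≡ 14 (mod 17).
    The inverse of 12 mod 17 is 10 (since 12·10 = 120 = 7·17 + 1), so t ≡ 10·14 = 140 ≡ 4 (mod 17).
    Then x = 33 + 80·4 = 353, valid modulo lcm(80, 17) = 1360: x ≡ 353 (mod 1360).
  Combine with x ≡ 2 (mod 3); new modulus lcm = 4080.
    Write x = 353 + 1360·t and substitute into x ≡ 2 (mod 3): 1360·t ≡ 2 − 353 = -351 (mod 3).
    Reduce coefficients mod 3: 1·t ≡ 0 (mod 3).
    So t ≡ 0 (mod 3).
    Then x = 353 + 1360·0 = 353, valid modulo lcm(1360, 3) = 4080: x ≡ 353 (mod 4080).
Verify against each original: 353 mod 5 = 3, 353 mod 16 = 1, 353 mod 17 = 13, 353 mod 3 = 2.

x ≡ 353 (mod 4080).


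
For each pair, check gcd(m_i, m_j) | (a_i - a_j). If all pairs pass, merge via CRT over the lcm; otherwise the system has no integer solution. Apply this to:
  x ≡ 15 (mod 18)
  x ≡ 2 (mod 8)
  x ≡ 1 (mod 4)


Moduli 18, 8, 4 are not pairwise coprime, so CRT works modulo lcm(m_i) when all pairwise compatibility conditions hold.
Pairwise compatibility: gcd(m_i, m_j) must divide a_i - a_j for every pair.
Merge one congruence at a time:
  Start: x ≡ 15 (mod 18).
  Combine with x ≡ 2 (mod 8): gcd(18, 8) = 2, and 2 - 15 = -13 is NOT divisible by 2.
    ⇒ system is inconsistent (no integer solution).

No solution (the system is inconsistent).


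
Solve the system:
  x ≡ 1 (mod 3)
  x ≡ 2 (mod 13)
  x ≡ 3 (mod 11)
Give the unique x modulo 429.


Moduli 3, 13, 11 are pairwise coprime; by CRT there is a unique solution modulo M = 3 · 13 · 11 = 429.
Solve pairwise, accumulating the modulus:
  Start with x ≡ 1 (mod 3).
  Combine with x ≡ 2 (mod 13): since gcd(3, 13) = 1, we get a unique residue mod 39.
    Write x = 1 + 3·t and substitute into x ≡ 2 (mod 13): 3·t ≡ 2 − 1 = 1 (mod 13).
    The inverse of 3 mod 13 is 9 (since 3·9 = 27 = 2·13 + 1), so t ≡ 9·1 = 9 ≡ 9 (mod 13).
    Then x = 1 + 3·9 = 28, valid modulo lcm(3, 13) = 39: x ≡ 28 (mod 39).
  Combine with x ≡ 3 (mod 11): since gcd(39, 11) = 1, we get a unique residue mod 429.
    Write x = 28 + 39·t and substitute into x ≡ 3 (mod 11): 39·t ≡ 3 − 28 = -25 (mod 11).
    Reduce coefficients mod 11: 6·t ≡ 8 (mod 11).
    The inverse of 6 mod 11 is 2 (since 6·2 = 12 = 1·11 + 1), so t ≡ 2·8 = 16 ≡ 5 (mod 11).
    Then x = 28 + 39·5 = 223, valid modulo lcm(39, 11) = 429: x ≡ 223 (mod 429).
Verify: 223 mod 3 = 1 ✓, 223 mod 13 = 2 ✓, 223 mod 11 = 3 ✓.

x ≡ 223 (mod 429).


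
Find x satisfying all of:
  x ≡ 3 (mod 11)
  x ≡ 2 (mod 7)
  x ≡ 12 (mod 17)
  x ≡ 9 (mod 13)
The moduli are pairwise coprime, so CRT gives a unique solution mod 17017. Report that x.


Product of moduli M = 11 · 7 · 17 · 13 = 17017.
Merge one congruence at a time:
  Start: x ≡ 3 (mod 11).
  Combine with x ≡ 2 (mod 7); new modulus lcm = 77.
    Write x = 3 + 11·t and substitute into x ≡ 2 (mod 7): 11·t ≡ 2 − 3 = -1 (mod 7).
    Reduce coefficients mod 7: 4·t ≡ 6 (mod 7).
    The inverse of 4 mod 7 is 2 (since 4·2 = 8 = 1·7 + 1), so t ≡ 2·6 = 12 ≡ 5 (mod 7).
    Then x = 3 + 11·5 = 58, valid modulo lcm(11, 7) = 77: x ≡ 58 (mod 77).
  Combine with x ≡ 12 (mod 17); new modulus lcm = 1309.
    Write x = 58 + 77·t and substitute into x ≡ 12 (mod 17): 77·t ≡ 12 − 58 = -46 (mod 17).
    Reduce coefficients mod 17: 9·t ≡ 5 (mod 17).
    The inverse of 9 mod 17 is 2 (since 9·2 = 18 = 1·17 + 1), so t ≡ 2·5 = 10 ≡ 10 (mod 17).
    Then x = 58 + 77·10 = 828, valid modulo lcm(77, 17) = 1309: x ≡ 828 (mod 1309).
  Combine with x ≡ 9 (mod 13); new modulus lcm = 17017.
    Write x = 828 + 1309·t and substitute into x ≡ 9 (mod 13): 1309·t ≡ 9 − 828 = -819 (mod 13).
    Reduce coefficients mod 13: 9·t ≡ 0 (mod 13).
    The inverse of 9 mod 13 is 3 (since 9·3 = 27 = 2·13 + 1), so t ≡ 3·0 = 0 ≡ 0 (mod 13).
    Then x = 828 + 1309·0 = 828, valid modulo lcm(1309, 13) = 17017: x ≡ 828 (mod 17017).
Verify against each original: 828 mod 11 = 3, 828 mod 7 = 2, 828 mod 17 = 12, 828 mod 13 = 9.

x ≡ 828 (mod 17017).
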